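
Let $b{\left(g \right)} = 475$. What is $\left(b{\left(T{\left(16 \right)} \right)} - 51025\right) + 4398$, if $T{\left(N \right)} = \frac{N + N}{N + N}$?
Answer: $-46152$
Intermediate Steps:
$T{\left(N \right)} = 1$ ($T{\left(N \right)} = \frac{2 N}{2 N} = 2 N \frac{1}{2 N} = 1$)
$\left(b{\left(T{\left(16 \right)} \right)} - 51025\right) + 4398 = \left(475 - 51025\right) + 4398 = -50550 + 4398 = -46152$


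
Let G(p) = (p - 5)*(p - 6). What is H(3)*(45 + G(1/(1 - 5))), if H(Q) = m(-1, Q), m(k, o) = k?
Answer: -1245/16 ≈ -77.813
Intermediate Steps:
H(Q) = -1
G(p) = (-6 + p)*(-5 + p) (G(p) = (-5 + p)*(-6 + p) = (-6 + p)*(-5 + p))
H(3)*(45 + G(1/(1 - 5))) = -(45 + (30 + (1/(1 - 5))² - 11/(1 - 5))) = -(45 + (30 + (1/(-4))² - 11/(-4))) = -(45 + (30 + (-¼)² - 11*(-¼))) = -(45 + (30 + 1/16 + 11/4)) = -(45 + 525/16) = -1*1245/16 = -1245/16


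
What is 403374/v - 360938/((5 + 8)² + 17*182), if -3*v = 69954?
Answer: -19387573/151567 ≈ -127.91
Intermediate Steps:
v = -23318 (v = -⅓*69954 = -23318)
403374/v - 360938/((5 + 8)² + 17*182) = 403374/(-23318) - 360938/((5 + 8)² + 17*182) = 403374*(-1/23318) - 360938/(13² + 3094) = -201687/11659 - 360938/(169 + 3094) = -201687/11659 - 360938/3263 = -201687/11659 - 360938*1/3263 = -201687/11659 - 1438/13 = -19387573/151567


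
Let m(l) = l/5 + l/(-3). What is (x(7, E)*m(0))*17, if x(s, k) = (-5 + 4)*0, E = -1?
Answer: 0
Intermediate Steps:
x(s, k) = 0 (x(s, k) = -1*0 = 0)
m(l) = -2*l/15 (m(l) = l*(⅕) + l*(-⅓) = l/5 - l/3 = -2*l/15)
(x(7, E)*m(0))*17 = (0*(-2/15*0))*17 = (0*0)*17 = 0*17 = 0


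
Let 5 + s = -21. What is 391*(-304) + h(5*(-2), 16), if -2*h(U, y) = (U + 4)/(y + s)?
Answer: -1188643/10 ≈ -1.1886e+5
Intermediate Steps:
s = -26 (s = -5 - 21 = -26)
h(U, y) = -(4 + U)/(2*(-26 + y)) (h(U, y) = -(U + 4)/(2*(y - 26)) = -(4 + U)/(2*(-26 + y)))
391*(-304) + h(5*(-2), 16) = 391*(-304) + (-4 - 5*(-2))/(2*(-26 + 16)) = -118864 + (1/2)*(-4 - 1*(-10))/(-10) = -118864 + (1/2)*(-1/10)*(-4 + 10) = -118864 + (1/2)*(-1/10)*6 = -118864 - 3/10 = -1188643/10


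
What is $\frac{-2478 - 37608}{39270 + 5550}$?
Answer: $- \frac{2227}{2490} \approx -0.89438$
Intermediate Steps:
$\frac{-2478 - 37608}{39270 + 5550} = - \frac{40086}{44820} = \left(-40086\right) \frac{1}{44820} = - \frac{2227}{2490}$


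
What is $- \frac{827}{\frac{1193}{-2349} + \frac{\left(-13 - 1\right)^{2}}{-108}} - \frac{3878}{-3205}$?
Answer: $\frac{6247265083}{17486480} \approx 357.26$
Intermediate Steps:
$- \frac{827}{\frac{1193}{-2349} + \frac{\left(-13 - 1\right)^{2}}{-108}} - \frac{3878}{-3205} = - \frac{827}{1193 \left(- \frac{1}{2349}\right) + \left(-14\right)^{2} \left(- \frac{1}{108}\right)} - - \frac{3878}{3205} = - \frac{827}{- \frac{1193}{2349} + 196 \left(- \frac{1}{108}\right)} + \frac{3878}{3205} = - \frac{827}{- \frac{1193}{2349} - \frac{49}{27}} + \frac{3878}{3205} = - \frac{827}{- \frac{5456}{2349}} + \frac{3878}{3205} = \left(-827\right) \left(- \frac{2349}{5456}\right) + \frac{3878}{3205} = \frac{1942623}{5456} + \frac{3878}{3205} = \frac{6247265083}{17486480}$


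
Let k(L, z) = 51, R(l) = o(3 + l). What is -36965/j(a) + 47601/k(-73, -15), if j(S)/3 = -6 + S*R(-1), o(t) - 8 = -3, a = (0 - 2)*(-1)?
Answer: -438001/204 ≈ -2147.1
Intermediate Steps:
a = 2 (a = -2*(-1) = 2)
o(t) = 5 (o(t) = 8 - 3 = 5)
R(l) = 5
j(S) = -18 + 15*S (j(S) = 3*(-6 + S*5) = 3*(-6 + 5*S) = -18 + 15*S)
-36965/j(a) + 47601/k(-73, -15) = -36965/(-18 + 15*2) + 47601/51 = -36965/(-18 + 30) + 47601*(1/51) = -36965/12 + 15867/17 = -438001/204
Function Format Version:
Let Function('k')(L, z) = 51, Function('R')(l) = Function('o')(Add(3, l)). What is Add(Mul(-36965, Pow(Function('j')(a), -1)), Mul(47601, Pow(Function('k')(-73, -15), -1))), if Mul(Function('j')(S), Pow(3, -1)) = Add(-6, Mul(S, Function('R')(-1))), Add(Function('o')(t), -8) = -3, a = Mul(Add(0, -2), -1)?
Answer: Rational(-438001, 204) ≈ -2147.1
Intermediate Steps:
a = 2 (a = Mul(-2, -1) = 2)
Function('o')(t) = 5 (Function('o')(t) = Add(8, -3) = 5)
Function('R')(l) = 5
Function('j')(S) = Add(-18, Mul(15, S)) (Function('j')(S) = Mul(3, Add(-6, Mul(S, 5))) = Mul(3, Add(-6, Mul(5, S))) = Add(-18, Mul(15, S)))
Add(Mul(-36965, Pow(Function('j')(a), -1)), Mul(47601, Pow(Function('k')(-73, -15), -1))) = Add(Mul(-36965, Pow(Add(-18, Mul(15, 2)), -1)), Mul(47601, Pow(51, -1))) = Add(Mul(-36965, Pow(Add(-18, 30), -1)), Mul(47601, Rational(1, 51))) = Add(Mul(-36965, Pow(12, -1)), Rational(15867, 17)) = Add(Mul(-36965, Rational(1, 12)), Rational(15867, 17)) = Add(Rational(-36965, 12), Rational(15867, 17)) = Rational(-438001, 204)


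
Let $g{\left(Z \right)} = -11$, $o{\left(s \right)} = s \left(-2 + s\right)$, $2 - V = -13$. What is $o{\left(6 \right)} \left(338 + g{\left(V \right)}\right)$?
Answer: $7848$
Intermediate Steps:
$V = 15$ ($V = 2 - -13 = 2 + 13 = 15$)
$o{\left(6 \right)} \left(338 + g{\left(V \right)}\right) = 6 \left(-2 + 6\right) \left(338 - 11\right) = 6 \cdot 4 \cdot 327 = 24 \cdot 327 = 7848$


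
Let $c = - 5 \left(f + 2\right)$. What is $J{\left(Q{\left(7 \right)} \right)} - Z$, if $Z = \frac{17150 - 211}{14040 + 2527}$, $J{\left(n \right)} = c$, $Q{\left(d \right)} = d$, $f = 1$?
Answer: $- \frac{265444}{16567} \approx -16.022$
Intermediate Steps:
$c = -15$ ($c = - 5 \left(1 + 2\right) = \left(-5\right) 3 = -15$)
$J{\left(n \right)} = -15$
$Z = \frac{16939}{16567} \approx 1.0225$
$J{\left(Q{\left(7 \right)} \right)} - Z = -15 - \frac{16939}{16567} = - \frac{265444}{16567}$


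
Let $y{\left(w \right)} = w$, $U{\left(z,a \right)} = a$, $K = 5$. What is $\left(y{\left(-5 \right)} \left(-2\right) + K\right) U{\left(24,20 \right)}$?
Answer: $300$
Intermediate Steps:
$\left(y{\left(-5 \right)} \left(-2\right) + K\right) U{\left(24,20 \right)} = \left(\left(-5\right) \left(-2\right) + 5\right) 20 = \left(10 + 5\right) 20 = 15 \cdot 20 = 300$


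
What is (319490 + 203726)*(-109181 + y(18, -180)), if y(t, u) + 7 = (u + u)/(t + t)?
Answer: -57134140768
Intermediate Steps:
y(t, u) = -7 + u/t (y(t, u) = -7 + (u + u)/(t + t) = -7 + (2*u)/((2*t)) = -7 + (2*u)*(1/(2*t)) = -7 + u/t)
(319490 + 203726)*(-109181 + y(18, -180)) = (319490 + 203726)*(-109181 + (-7 - 180/18)) = 523216*(-109181 + (-7 - 180*1/18)) = 523216*(-109181 + (-7 - 10)) = 523216*(-109181 - 17) = 523216*(-109198) = -57134140768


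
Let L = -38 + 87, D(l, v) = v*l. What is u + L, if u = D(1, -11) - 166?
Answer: -128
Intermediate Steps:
D(l, v) = l*v
u = -177 (u = 1*(-11) - 166 = -11 - 166 = -177)
L = 49
u + L = -177 + 49 = -128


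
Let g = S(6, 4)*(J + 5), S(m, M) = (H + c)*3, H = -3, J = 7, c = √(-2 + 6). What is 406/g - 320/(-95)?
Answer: -2705/342 ≈ -7.9094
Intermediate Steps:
c = 2 (c = √4 = 2)
S(m, M) = -3 (S(m, M) = (-3 + 2)*3 = -1*3 = -3)
g = -36 (g = -3*(7 + 5) = -3*12 = -36)
406/g - 320/(-95) = 406/(-36) - 320/(-95) = 406*(-1/36) - 320*(-1/95) = -203/18 + 64/19 = -2705/342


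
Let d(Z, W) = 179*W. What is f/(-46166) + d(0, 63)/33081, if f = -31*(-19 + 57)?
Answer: 93263900/254536241 ≈ 0.36641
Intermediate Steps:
f = -1178 (f = -31*38 = -1178)
f/(-46166) + d(0, 63)/33081 = -1178/(-46166) + (179*63)/33081 = -1178*(-1/46166) + 11277*(1/33081) = 589/23083 + 3759/11027 = 93263900/254536241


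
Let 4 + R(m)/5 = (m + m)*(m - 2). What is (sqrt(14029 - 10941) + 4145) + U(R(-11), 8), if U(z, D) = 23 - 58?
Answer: 4110 + 4*sqrt(193) ≈ 4165.6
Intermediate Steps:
R(m) = -20 + 10*m*(-2 + m) (R(m) = -20 + 5*((m + m)*(m - 2)) = -20 + 5*((2*m)*(-2 + m)) = -20 + 5*(2*m*(-2 + m)) = -20 + 10*m*(-2 + m))
U(z, D) = -35
(sqrt(14029 - 10941) + 4145) + U(R(-11), 8) = (sqrt(14029 - 10941) + 4145) - 35 = (sqrt(3088) + 4145) - 35 = (4*sqrt(193) + 4145) - 35 = (4145 + 4*sqrt(193)) - 35 = 4110 + 4*sqrt(193)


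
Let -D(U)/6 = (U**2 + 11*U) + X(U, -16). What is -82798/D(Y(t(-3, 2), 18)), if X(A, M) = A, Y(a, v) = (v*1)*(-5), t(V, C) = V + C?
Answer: 41399/21060 ≈ 1.9658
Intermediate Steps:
t(V, C) = C + V
Y(a, v) = -5*v (Y(a, v) = v*(-5) = -5*v)
D(U) = -72*U - 6*U**2 (D(U) = -6*((U**2 + 11*U) + U) = -6*(U**2 + 12*U) = -72*U - 6*U**2)
-82798/D(Y(t(-3, 2), 18)) = -82798*(-1/(540*(-12 - (-5)*18))) = -82798*(-1/(540*(-12 - 1*(-90)))) = -82798*(-1/(540*(-12 + 90))) = -82798/(6*(-90)*78) = -82798/(-42120) = -82798*(-1/42120) = 41399/21060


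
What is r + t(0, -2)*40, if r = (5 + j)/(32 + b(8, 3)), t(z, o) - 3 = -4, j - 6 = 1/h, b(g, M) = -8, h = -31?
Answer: -7355/186 ≈ -39.543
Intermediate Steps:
j = 185/31 (j = 6 + 1/(-31) = 6 - 1/31 = 185/31 ≈ 5.9677)
t(z, o) = -1 (t(z, o) = 3 - 4 = -1)
r = 85/186 (r = (5 + 185/31)/(32 - 8) = (340/31)/24 = (340/31)*(1/24) = 85/186 ≈ 0.45699)
r + t(0, -2)*40 = 85/186 - 1*40 = 85/186 - 40 = -7355/186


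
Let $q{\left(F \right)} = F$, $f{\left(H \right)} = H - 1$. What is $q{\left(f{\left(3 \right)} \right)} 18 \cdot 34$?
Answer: $1224$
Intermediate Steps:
$f{\left(H \right)} = -1 + H$
$q{\left(f{\left(3 \right)} \right)} 18 \cdot 34 = \left(-1 + 3\right) 18 \cdot 34 = 2 \cdot 18 \cdot 34 = 36 \cdot 34 = 1224$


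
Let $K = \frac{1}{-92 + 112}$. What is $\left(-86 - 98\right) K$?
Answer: $- \frac{46}{5} \approx -9.2$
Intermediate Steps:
$K = \frac{1}{20} \approx 0.05$
$\left(-86 - 98\right) K = \left(-86 - 98\right) \frac{1}{20} = \left(-184\right) \frac{1}{20} = - \frac{46}{5}$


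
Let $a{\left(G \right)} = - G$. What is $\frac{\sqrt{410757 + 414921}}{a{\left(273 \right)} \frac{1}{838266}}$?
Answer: $- \frac{64482 \sqrt{91742}}{7} \approx -2.7901 \cdot 10^{6}$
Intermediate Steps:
$\frac{\sqrt{410757 + 414921}}{a{\left(273 \right)} \frac{1}{838266}} = \frac{\sqrt{410757 + 414921}}{\left(-1\right) 273 \cdot \frac{1}{838266}} = \frac{\sqrt{825678}}{\left(-273\right) \frac{1}{838266}} = \frac{3 \sqrt{91742}}{- \frac{7}{21494}} = 3 \sqrt{91742} \left(- \frac{21494}{7}\right) = - \frac{64482 \sqrt{91742}}{7}$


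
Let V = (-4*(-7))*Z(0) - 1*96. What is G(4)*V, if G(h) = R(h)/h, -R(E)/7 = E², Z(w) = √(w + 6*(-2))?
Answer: 2688 - 1568*I*√3 ≈ 2688.0 - 2715.9*I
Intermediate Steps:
Z(w) = √(-12 + w) (Z(w) = √(w - 12) = √(-12 + w))
R(E) = -7*E²
V = -96 + 56*I*√3 (V = (-4*(-7))*√(-12 + 0) - 1*96 = 28*√(-12) - 96 = 28*(2*I*√3) - 96 = 56*I*√3 - 96 = -96 + 56*I*√3 ≈ -96.0 + 96.995*I)
G(h) = -7*h (G(h) = (-7*h²)/h = -7*h)
G(4)*V = (-7*4)*(-96 + 56*I*√3) = -28*(-96 + 56*I*√3) = 2688 - 1568*I*√3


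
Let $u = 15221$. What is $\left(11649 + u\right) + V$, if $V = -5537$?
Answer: $21333$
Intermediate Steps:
$\left(11649 + u\right) + V = \left(11649 + 15221\right) - 5537 = 26870 - 5537 = 21333$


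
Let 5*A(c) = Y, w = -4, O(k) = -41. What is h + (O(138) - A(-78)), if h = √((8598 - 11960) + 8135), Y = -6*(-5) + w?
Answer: -231/5 + √4773 ≈ 22.887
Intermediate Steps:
Y = 26 (Y = -6*(-5) - 4 = 30 - 4 = 26)
A(c) = 26/5 (A(c) = (⅕)*26 = 26/5)
h = √4773 (h = √(-3362 + 8135) = √4773 ≈ 69.087)
h + (O(138) - A(-78)) = √4773 + (-41 - 1*26/5) = √4773 + (-41 - 26/5) = √4773 - 231/5 = -231/5 + √4773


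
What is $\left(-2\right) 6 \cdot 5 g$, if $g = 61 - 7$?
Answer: $-3240$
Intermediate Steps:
$g = 54$ ($g = 61 - 7 = 54$)
$\left(-2\right) 6 \cdot 5 g = \left(-2\right) 6 \cdot 5 \cdot 54 = \left(-12\right) 5 \cdot 54 = \left(-60\right) 54 = -3240$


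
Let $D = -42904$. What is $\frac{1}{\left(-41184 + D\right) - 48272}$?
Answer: $- \frac{1}{132360} \approx -7.5552 \cdot 10^{-6}$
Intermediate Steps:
$\frac{1}{\left(-41184 + D\right) - 48272} = \frac{1}{\left(-41184 - 42904\right) - 48272} = \frac{1}{-84088 - 48272} = \frac{1}{-132360} = - \frac{1}{132360}$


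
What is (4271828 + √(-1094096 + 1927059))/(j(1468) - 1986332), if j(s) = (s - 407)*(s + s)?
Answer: 1067957/282191 + √832963/1128764 ≈ 3.7853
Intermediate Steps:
j(s) = 2*s*(-407 + s) (j(s) = (-407 + s)*(2*s) = 2*s*(-407 + s))
(4271828 + √(-1094096 + 1927059))/(j(1468) - 1986332) = (4271828 + √(-1094096 + 1927059))/(2*1468*(-407 + 1468) - 1986332) = (4271828 + √832963)/(2*1468*1061 - 1986332) = (4271828 + √832963)/(3115096 - 1986332) = (4271828 + √832963)/1128764 = (4271828 + √832963)*(1/1128764) = 1067957/282191 + √832963/1128764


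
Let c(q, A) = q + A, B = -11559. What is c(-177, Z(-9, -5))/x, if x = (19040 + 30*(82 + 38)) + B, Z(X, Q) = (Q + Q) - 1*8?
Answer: -195/11081 ≈ -0.017598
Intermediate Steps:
Z(X, Q) = -8 + 2*Q (Z(X, Q) = 2*Q - 8 = -8 + 2*Q)
c(q, A) = A + q
x = 11081 (x = (19040 + 30*(82 + 38)) - 11559 = (19040 + 30*120) - 11559 = (19040 + 3600) - 11559 = 22640 - 11559 = 11081)
c(-177, Z(-9, -5))/x = ((-8 + 2*(-5)) - 177)/11081 = ((-8 - 10) - 177)*(1/11081) = (-18 - 177)*(1/11081) = -195*1/11081 = -195/11081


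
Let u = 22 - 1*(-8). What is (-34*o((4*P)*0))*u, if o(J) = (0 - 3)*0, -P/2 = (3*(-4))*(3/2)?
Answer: 0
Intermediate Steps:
u = 30 (u = 22 + 8 = 30)
P = 36 (P = -2*3*(-4)*3/2 = -(-24)*3*(1/2) = -(-24)*3/2 = -2*(-18) = 36)
o(J) = 0 (o(J) = -3*0 = 0)
(-34*o((4*P)*0))*u = -34*0*30 = 0*30 = 0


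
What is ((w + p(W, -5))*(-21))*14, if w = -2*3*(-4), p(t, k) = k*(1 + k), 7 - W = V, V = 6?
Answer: -12936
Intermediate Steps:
W = 1 (W = 7 - 1*6 = 7 - 6 = 1)
w = 24 (w = -6*(-4) = 24)
((w + p(W, -5))*(-21))*14 = ((24 - 5*(1 - 5))*(-21))*14 = ((24 - 5*(-4))*(-21))*14 = ((24 + 20)*(-21))*14 = (44*(-21))*14 = -924*14 = -12936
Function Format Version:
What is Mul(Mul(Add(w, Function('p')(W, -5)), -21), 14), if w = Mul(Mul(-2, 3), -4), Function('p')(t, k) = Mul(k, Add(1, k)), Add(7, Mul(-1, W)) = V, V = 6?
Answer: -12936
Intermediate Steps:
W = 1 (W = Add(7, Mul(-1, 6)) = Add(7, -6) = 1)
w = 24 (w = Mul(-6, -4) = 24)
Mul(Mul(Add(w, Function('p')(W, -5)), -21), 14) = Mul(Mul(Add(24, Mul(-5, Add(1, -5))), -21), 14) = Mul(Mul(Add(24, Mul(-5, -4)), -21), 14) = Mul(Mul(Add(24, 20), -21), 14) = Mul(Mul(44, -21), 14) = Mul(-924, 14) = -12936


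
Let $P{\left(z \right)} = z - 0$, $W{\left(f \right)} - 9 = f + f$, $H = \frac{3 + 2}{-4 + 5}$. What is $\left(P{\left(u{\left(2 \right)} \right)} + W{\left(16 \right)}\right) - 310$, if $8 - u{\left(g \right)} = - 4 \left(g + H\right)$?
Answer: $-233$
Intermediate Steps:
$H = 5$ ($H = \frac{5}{1} = 5 \cdot 1 = 5$)
$W{\left(f \right)} = 9 + 2 f$ ($W{\left(f \right)} = 9 + \left(f + f\right) = 9 + 2 f$)
$u{\left(g \right)} = 28 + 4 g$ ($u{\left(g \right)} = 8 - - 4 \left(g + 5\right) = 8 - - 4 \left(5 + g\right) = 8 - \left(-20 - 4 g\right) = 8 + \left(20 + 4 g\right) = 28 + 4 g$)
$P{\left(z \right)} = z$ ($P{\left(z \right)} = z + 0 = z$)
$\left(P{\left(u{\left(2 \right)} \right)} + W{\left(16 \right)}\right) - 310 = \left(\left(28 + 4 \cdot 2\right) + \left(9 + 2 \cdot 16\right)\right) - 310 = \left(\left(28 + 8\right) + \left(9 + 32\right)\right) - 310 = \left(36 + 41\right) - 310 = 77 - 310 = -233$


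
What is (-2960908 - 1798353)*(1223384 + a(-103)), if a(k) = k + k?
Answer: -5821423351458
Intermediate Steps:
a(k) = 2*k
(-2960908 - 1798353)*(1223384 + a(-103)) = (-2960908 - 1798353)*(1223384 + 2*(-103)) = -4759261*(1223384 - 206) = -4759261*1223178 = -5821423351458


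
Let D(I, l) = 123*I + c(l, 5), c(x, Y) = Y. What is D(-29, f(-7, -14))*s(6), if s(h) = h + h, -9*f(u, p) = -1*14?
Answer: -42744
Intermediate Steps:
f(u, p) = 14/9 (f(u, p) = -(-1)*14/9 = -1/9*(-14) = 14/9)
s(h) = 2*h
D(I, l) = 5 + 123*I (D(I, l) = 123*I + 5 = 5 + 123*I)
D(-29, f(-7, -14))*s(6) = (5 + 123*(-29))*(2*6) = (5 - 3567)*12 = -3562*12 = -42744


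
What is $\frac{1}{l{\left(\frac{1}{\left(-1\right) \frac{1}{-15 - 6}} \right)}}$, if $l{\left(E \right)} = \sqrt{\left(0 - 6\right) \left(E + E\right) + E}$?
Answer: $- \frac{i \sqrt{231}}{231} \approx - 0.065795 i$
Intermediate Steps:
$l{\left(E \right)} = \sqrt{11} \sqrt{- E}$ ($l{\left(E \right)} = \sqrt{- 6 \cdot 2 E + E} = \sqrt{- 12 E + E} = \sqrt{- 11 E} = \sqrt{11} \sqrt{- E}$)
$\frac{1}{l{\left(\frac{1}{\left(-1\right) \frac{1}{-15 - 6}} \right)}} = \frac{1}{\sqrt{11} \sqrt{- \frac{1}{\left(-1\right) \frac{1}{-15 - 6}}}} = \frac{1}{\sqrt{11} \sqrt{- \frac{1}{\left(-1\right) \frac{1}{-21}}}} = \frac{1}{\sqrt{11} \sqrt{- \frac{1}{\left(-1\right) \left(- \frac{1}{21}\right)}}} = \frac{1}{\sqrt{11} \sqrt{- \frac{1}{\frac{1}{21}}}} = \frac{1}{\sqrt{11} \sqrt{\left(-1\right) 21}} = \frac{1}{\sqrt{11} \sqrt{-21}} = \frac{1}{\sqrt{11} i \sqrt{21}} = \frac{1}{i \sqrt{231}} = - \frac{i \sqrt{231}}{231}$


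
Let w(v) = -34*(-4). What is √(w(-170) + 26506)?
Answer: √26642 ≈ 163.22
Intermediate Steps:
w(v) = 136
√(w(-170) + 26506) = √(136 + 26506) = √26642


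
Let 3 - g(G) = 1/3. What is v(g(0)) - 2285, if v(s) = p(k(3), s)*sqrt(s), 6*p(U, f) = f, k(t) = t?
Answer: -2285 + 8*sqrt(6)/27 ≈ -2284.3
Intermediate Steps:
g(G) = 8/3 (g(G) = 3 - 1/3 = 8/3)
p(U, f) = f/6
v(s) = s**(3/2)/6 (v(s) = (s/6)*sqrt(s) = s**(3/2)/6)
v(g(0)) - 2285 = (8/3)**(3/2)/6 - 2285 = (16*sqrt(6)/9)/6 - 2285 = 8*sqrt(6)/27 - 2285 = -2285 + 8*sqrt(6)/27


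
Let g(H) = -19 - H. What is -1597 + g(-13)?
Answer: -1603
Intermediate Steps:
-1597 + g(-13) = -1597 + (-19 - 1*(-13)) = -1597 + (-19 + 13) = -1597 - 6 = -1603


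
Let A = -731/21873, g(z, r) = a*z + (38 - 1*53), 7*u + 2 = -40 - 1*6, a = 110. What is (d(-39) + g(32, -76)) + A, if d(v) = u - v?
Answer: 541570363/153111 ≈ 3537.1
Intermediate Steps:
u = -48/7 (u = -2/7 + (-40 - 1*6)/7 = -2/7 + (-40 - 6)/7 = -2/7 + (1/7)*(-46) = -2/7 - 46/7 = -48/7 ≈ -6.8571)
d(v) = -48/7 - v
g(z, r) = -15 + 110*z (g(z, r) = 110*z + (38 - 1*53) = 110*z + (38 - 53) = 110*z - 15 = -15 + 110*z)
A = -731/21873 (A = -731*1/21873 = -731/21873 ≈ -0.033420)
(d(-39) + g(32, -76)) + A = ((-48/7 - 1*(-39)) + (-15 + 110*32)) - 731/21873 = ((-48/7 + 39) + (-15 + 3520)) - 731/21873 = (225/7 + 3505) - 731/21873 = 24760/7 - 731/21873 = 541570363/153111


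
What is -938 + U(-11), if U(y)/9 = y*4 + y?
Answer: -1433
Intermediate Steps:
U(y) = 45*y (U(y) = 9*(y*4 + y) = 9*(4*y + y) = 9*(5*y) = 45*y)
-938 + U(-11) = -938 + 45*(-11) = -938 - 495 = -1433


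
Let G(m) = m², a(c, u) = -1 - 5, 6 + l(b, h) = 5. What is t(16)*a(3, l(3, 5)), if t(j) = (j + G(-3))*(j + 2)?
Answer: -2700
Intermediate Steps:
l(b, h) = -1 (l(b, h) = -6 + 5 = -1)
a(c, u) = -6
t(j) = (2 + j)*(9 + j) (t(j) = (j + (-3)²)*(j + 2) = (j + 9)*(2 + j) = (9 + j)*(2 + j) = (2 + j)*(9 + j))
t(16)*a(3, l(3, 5)) = (18 + 16² + 11*16)*(-6) = (18 + 256 + 176)*(-6) = 450*(-6) = -2700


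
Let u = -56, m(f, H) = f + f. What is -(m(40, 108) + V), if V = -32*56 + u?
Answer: 1768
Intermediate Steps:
m(f, H) = 2*f
V = -1848 (V = -32*56 - 56 = -1792 - 56 = -1848)
-(m(40, 108) + V) = -(2*40 - 1848) = -(80 - 1848) = -1*(-1768) = 1768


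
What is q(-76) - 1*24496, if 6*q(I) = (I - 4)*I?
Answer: -70448/3 ≈ -23483.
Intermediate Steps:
q(I) = I*(-4 + I)/6 (q(I) = ((I - 4)*I)/6 = ((-4 + I)*I)/6 = (I*(-4 + I))/6 = I*(-4 + I)/6)
q(-76) - 1*24496 = (1/6)*(-76)*(-4 - 76) - 1*24496 = (1/6)*(-76)*(-80) - 24496 = 3040/3 - 24496 = -70448/3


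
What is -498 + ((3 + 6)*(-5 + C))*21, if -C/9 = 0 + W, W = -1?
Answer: 258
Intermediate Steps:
C = 9 (C = -9*(0 - 1) = -9*(-1) = 9)
-498 + ((3 + 6)*(-5 + C))*21 = -498 + ((3 + 6)*(-5 + 9))*21 = -498 + (9*4)*21 = -498 + 36*21 = -498 + 756 = 258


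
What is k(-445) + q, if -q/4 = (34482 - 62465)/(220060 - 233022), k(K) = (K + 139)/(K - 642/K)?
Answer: -10164219208/1279239223 ≈ -7.9455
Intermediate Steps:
k(K) = (139 + K)/(K - 642/K)
q = -55966/6481 (q = -4*(34482 - 62465)/(220060 - 233022) = -(-111932)/(-12962) = -(-111932)*(-1)/12962 = -4*27983/12962 = -55966/6481 ≈ -8.6354)
k(-445) + q = -445*(139 - 445)/(-642 + (-445)²) - 55966/6481 = -445*(-306)/(-642 + 198025) - 55966/6481 = -445*(-306)/197383 - 55966/6481 = -445*1/197383*(-306) - 55966/6481 = 136170/197383 - 55966/6481 = -10164219208/1279239223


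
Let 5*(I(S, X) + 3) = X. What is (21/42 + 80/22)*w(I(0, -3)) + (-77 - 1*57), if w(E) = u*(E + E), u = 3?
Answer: -12284/55 ≈ -223.35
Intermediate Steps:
I(S, X) = -3 + X/5
w(E) = 6*E (w(E) = 3*(E + E) = 3*(2*E) = 6*E)
(21/42 + 80/22)*w(I(0, -3)) + (-77 - 1*57) = (21/42 + 80/22)*(6*(-3 + (⅕)*(-3))) + (-77 - 1*57) = (21*(1/42) + 80*(1/22))*(6*(-3 - ⅗)) + (-77 - 57) = (½ + 40/11)*(6*(-18/5)) - 134 = (91/22)*(-108/5) - 134 = -4914/55 - 134 = -12284/55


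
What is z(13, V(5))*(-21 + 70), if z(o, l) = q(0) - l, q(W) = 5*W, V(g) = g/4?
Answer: -245/4 ≈ -61.250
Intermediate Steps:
V(g) = g/4 (V(g) = g*(1/4) = g/4)
z(o, l) = -l (z(o, l) = 5*0 - l = 0 - l = -l)
z(13, V(5))*(-21 + 70) = (-5/4)*(-21 + 70) = -1*5/4*49 = -5/4*49 = -245/4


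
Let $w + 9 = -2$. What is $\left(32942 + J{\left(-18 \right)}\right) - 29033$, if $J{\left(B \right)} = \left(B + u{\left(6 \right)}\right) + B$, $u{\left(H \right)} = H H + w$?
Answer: $3898$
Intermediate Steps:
$w = -11$ ($w = -9 - 2 = -11$)
$u{\left(H \right)} = -11 + H^{2}$ ($u{\left(H \right)} = H H - 11 = H^{2} - 11 = -11 + H^{2}$)
$J{\left(B \right)} = 25 + 2 B$ ($J{\left(B \right)} = \left(B - \left(11 - 6^{2}\right)\right) + B = \left(B + \left(-11 + 36\right)\right) + B = \left(B + 25\right) + B = \left(25 + B\right) + B = 25 + 2 B$)
$\left(32942 + J{\left(-18 \right)}\right) - 29033 = \left(32942 + \left(25 + 2 \left(-18\right)\right)\right) - 29033 = \left(32942 + \left(25 - 36\right)\right) - 29033 = \left(32942 - 11\right) - 29033 = 32931 - 29033 = 3898$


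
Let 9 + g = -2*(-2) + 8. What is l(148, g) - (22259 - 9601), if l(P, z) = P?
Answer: -12510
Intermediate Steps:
g = 3 (g = -9 + (-2*(-2) + 8) = -9 + (4 + 8) = -9 + 12 = 3)
l(148, g) - (22259 - 9601) = 148 - (22259 - 9601) = 148 - 1*12658 = 148 - 12658 = -12510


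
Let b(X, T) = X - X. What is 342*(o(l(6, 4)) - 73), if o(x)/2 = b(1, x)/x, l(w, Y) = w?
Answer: -24966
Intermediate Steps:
b(X, T) = 0
o(x) = 0 (o(x) = 2*(0/x) = 2*0 = 0)
342*(o(l(6, 4)) - 73) = 342*(0 - 73) = 342*(-73) = -24966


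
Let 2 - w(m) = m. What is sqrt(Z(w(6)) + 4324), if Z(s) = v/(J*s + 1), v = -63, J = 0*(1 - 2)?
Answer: sqrt(4261) ≈ 65.276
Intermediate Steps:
J = 0 (J = 0*(-1) = 0)
w(m) = 2 - m
Z(s) = -63 (Z(s) = -63/(0*s + 1) = -63/(0 + 1) = -63/1 = -63*1 = -63)
sqrt(Z(w(6)) + 4324) = sqrt(-63 + 4324) = sqrt(4261)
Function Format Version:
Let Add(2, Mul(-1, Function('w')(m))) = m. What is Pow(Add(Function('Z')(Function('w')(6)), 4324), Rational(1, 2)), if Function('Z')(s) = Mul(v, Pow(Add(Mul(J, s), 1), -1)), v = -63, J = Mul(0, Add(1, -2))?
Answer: Pow(4261, Rational(1, 2)) ≈ 65.276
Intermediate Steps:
J = 0 (J = Mul(0, -1) = 0)
Function('w')(m) = Add(2, Mul(-1, m))
Function('Z')(s) = -63 (Function('Z')(s) = Mul(-63, Pow(Add(Mul(0, s), 1), -1)) = Mul(-63, Pow(Add(0, 1), -1)) = Mul(-63, Pow(1, -1)) = Mul(-63, 1) = -63)
Pow(Add(Function('Z')(Function('w')(6)), 4324), Rational(1, 2)) = Pow(Add(-63, 4324), Rational(1, 2)) = Pow(4261, Rational(1, 2))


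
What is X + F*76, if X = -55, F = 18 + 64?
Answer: 6177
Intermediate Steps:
F = 82
X + F*76 = -55 + 82*76 = -55 + 6232 = 6177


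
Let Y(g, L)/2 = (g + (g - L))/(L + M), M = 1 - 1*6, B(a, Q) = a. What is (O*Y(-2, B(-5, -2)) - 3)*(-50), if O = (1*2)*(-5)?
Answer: 50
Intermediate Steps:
M = -5 (M = 1 - 6 = -5)
O = -10 (O = 2*(-5) = -10)
Y(g, L) = 2*(-L + 2*g)/(-5 + L) (Y(g, L) = 2*((g + (g - L))/(L - 5)) = 2*((-L + 2*g)/(-5 + L)) = 2*(-L + 2*g)/(-5 + L))
(O*Y(-2, B(-5, -2)) - 3)*(-50) = (-20*(-1*(-5) + 2*(-2))/(-5 - 5) - 3)*(-50) = (-20*(5 - 4)/(-10) - 3)*(-50) = (-20*(-1)/10 - 3)*(-50) = (-10*(-⅕) - 3)*(-50) = (2 - 3)*(-50) = -1*(-50) = 50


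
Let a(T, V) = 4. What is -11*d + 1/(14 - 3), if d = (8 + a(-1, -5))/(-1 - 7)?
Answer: 365/22 ≈ 16.591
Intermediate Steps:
d = -3/2 (d = (8 + 4)/(-1 - 7) = 12/(-8) = 12*(-⅛) = -3/2 ≈ -1.5000)
-11*d + 1/(14 - 3) = -11*(-3/2) + 1/(14 - 3) = 33/2 + 1/11 = 365/22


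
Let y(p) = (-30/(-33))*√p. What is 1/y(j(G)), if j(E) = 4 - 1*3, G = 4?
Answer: 11/10 ≈ 1.1000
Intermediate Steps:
j(E) = 1 (j(E) = 4 - 3 = 1)
y(p) = 10*√p/11 (y(p) = (-30*(-1/33))*√p = 10*√p/11)
1/y(j(G)) = 1/(10*√1/11) = 1/((10/11)*1) = 1/(10/11) = 11/10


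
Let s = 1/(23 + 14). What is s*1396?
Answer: 1396/37 ≈ 37.730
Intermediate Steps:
s = 1/37 ≈ 0.027027
s*1396 = (1/37)*1396 = 1396/37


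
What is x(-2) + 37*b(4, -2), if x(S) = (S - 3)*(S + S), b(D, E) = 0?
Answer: 20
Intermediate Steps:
x(S) = 2*S*(-3 + S) (x(S) = (-3 + S)*(2*S) = 2*S*(-3 + S))
x(-2) + 37*b(4, -2) = 2*(-2)*(-3 - 2) + 37*0 = 2*(-2)*(-5) + 0 = 20 + 0 = 20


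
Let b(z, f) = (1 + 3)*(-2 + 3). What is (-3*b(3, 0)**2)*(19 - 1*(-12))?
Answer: -1488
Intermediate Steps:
b(z, f) = 4 (b(z, f) = 4*1 = 4)
(-3*b(3, 0)**2)*(19 - 1*(-12)) = (-3*4**2)*(19 - 1*(-12)) = (-3*16)*(19 + 12) = -48*31 = -1488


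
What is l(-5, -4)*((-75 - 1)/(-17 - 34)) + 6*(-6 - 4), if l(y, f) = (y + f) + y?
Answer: -4124/51 ≈ -80.863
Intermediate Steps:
l(y, f) = f + 2*y (l(y, f) = (f + y) + y = f + 2*y)
l(-5, -4)*((-75 - 1)/(-17 - 34)) + 6*(-6 - 4) = (-4 + 2*(-5))*((-75 - 1)/(-17 - 34)) + 6*(-6 - 4) = (-4 - 10)*(-76/(-51)) + 6*(-10) = -(-1064)*(-1)/51 - 60 = -14*76/51 - 60 = -1064/51 - 60 = -4124/51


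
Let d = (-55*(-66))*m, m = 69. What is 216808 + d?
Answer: 467278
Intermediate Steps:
d = 250470 (d = -55*(-66)*69 = 3630*69 = 250470)
216808 + d = 216808 + 250470 = 467278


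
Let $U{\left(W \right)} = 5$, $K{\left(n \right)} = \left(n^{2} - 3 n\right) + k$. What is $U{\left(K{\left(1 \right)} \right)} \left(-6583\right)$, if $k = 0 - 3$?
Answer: $-32915$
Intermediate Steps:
$k = -3$ ($k = 0 - 3 = -3$)
$K{\left(n \right)} = -3 + n^{2} - 3 n$ ($K{\left(n \right)} = \left(n^{2} - 3 n\right) - 3 = -3 + n^{2} - 3 n$)
$U{\left(K{\left(1 \right)} \right)} \left(-6583\right) = 5 \left(-6583\right) = -32915$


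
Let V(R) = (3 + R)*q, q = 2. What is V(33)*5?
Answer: 360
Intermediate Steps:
V(R) = 6 + 2*R (V(R) = (3 + R)*2 = 6 + 2*R)
V(33)*5 = (6 + 2*33)*5 = (6 + 66)*5 = 72*5 = 360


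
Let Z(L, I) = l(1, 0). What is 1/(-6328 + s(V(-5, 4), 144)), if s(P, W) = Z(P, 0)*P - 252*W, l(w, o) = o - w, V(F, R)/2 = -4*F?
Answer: -1/42656 ≈ -2.3443e-5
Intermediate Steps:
V(F, R) = -8*F (V(F, R) = 2*(-4*F) = -8*F)
Z(L, I) = -1 (Z(L, I) = 0 - 1*1 = 0 - 1 = -1)
s(P, W) = -P - 252*W
1/(-6328 + s(V(-5, 4), 144)) = 1/(-6328 + (-(-8)*(-5) - 252*144)) = 1/(-6328 + (-1*40 - 36288)) = 1/(-6328 + (-40 - 36288)) = 1/(-6328 - 36328) = 1/(-42656) = -1/42656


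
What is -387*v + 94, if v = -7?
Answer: 2803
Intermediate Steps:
-387*v + 94 = -387*(-7) + 94 = 2709 + 94 = 2803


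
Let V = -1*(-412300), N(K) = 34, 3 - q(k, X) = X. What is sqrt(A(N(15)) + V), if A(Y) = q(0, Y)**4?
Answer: sqrt(1335821) ≈ 1155.8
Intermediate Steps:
q(k, X) = 3 - X
A(Y) = (3 - Y)**4
V = 412300
sqrt(A(N(15)) + V) = sqrt((-3 + 34)**4 + 412300) = sqrt(31**4 + 412300) = sqrt(923521 + 412300) = sqrt(1335821)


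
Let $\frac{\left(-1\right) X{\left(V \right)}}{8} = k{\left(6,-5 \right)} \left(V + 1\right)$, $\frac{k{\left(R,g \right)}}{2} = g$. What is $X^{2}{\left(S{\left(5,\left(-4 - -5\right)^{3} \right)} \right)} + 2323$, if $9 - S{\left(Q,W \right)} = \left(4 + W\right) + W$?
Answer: $104723$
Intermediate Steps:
$k{\left(R,g \right)} = 2 g$
$S{\left(Q,W \right)} = 5 - 2 W$ ($S{\left(Q,W \right)} = 9 - \left(\left(4 + W\right) + W\right) = 9 - \left(4 + 2 W\right) = 5 - 2 W$)
$X{\left(V \right)} = 80 + 80 V$ ($X{\left(V \right)} = - 8 \cdot 2 \left(-5\right) \left(V + 1\right) = - 8 \left(- 10 \left(1 + V\right)\right) = - 8 \left(-10 - 10 V\right) = 80 + 80 V$)
$X^{2}{\left(S{\left(5,\left(-4 - -5\right)^{3} \right)} \right)} + 2323 = \left(80 + 80 \left(5 - 2 \left(-4 - -5\right)^{3}\right)\right)^{2} + 2323 = \left(80 + 80 \left(5 - 2 \left(-4 + 5\right)^{3}\right)\right)^{2} + 2323 = \left(80 + 80 \left(5 - 2 \cdot 1^{3}\right)\right)^{2} + 2323 = \left(80 + 80 \left(5 - 2\right)\right)^{2} + 2323 = \left(80 + 80 \cdot 3\right)^{2} + 2323 = \left(80 + 240\right)^{2} + 2323 = 320^{2} + 2323 = 102400 + 2323 = 104723$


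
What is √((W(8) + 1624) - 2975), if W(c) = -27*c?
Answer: I*√1567 ≈ 39.585*I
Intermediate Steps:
√((W(8) + 1624) - 2975) = √((-27*8 + 1624) - 2975) = √((-216 + 1624) - 2975) = √(1408 - 2975) = √(-1567) = I*√1567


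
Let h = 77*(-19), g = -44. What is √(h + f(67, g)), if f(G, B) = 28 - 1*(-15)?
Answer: 2*I*√355 ≈ 37.683*I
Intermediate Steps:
f(G, B) = 43 (f(G, B) = 28 + 15 = 43)
h = -1463
√(h + f(67, g)) = √(-1463 + 43) = √(-1420) = 2*I*√355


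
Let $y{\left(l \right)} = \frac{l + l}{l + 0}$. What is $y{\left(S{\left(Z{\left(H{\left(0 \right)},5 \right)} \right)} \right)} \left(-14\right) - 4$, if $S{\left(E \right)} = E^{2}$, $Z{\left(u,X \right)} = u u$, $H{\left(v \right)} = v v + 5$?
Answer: $-32$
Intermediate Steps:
$H{\left(v \right)} = 5 + v^{2}$ ($H{\left(v \right)} = v^{2} + 5 = 5 + v^{2}$)
$Z{\left(u,X \right)} = u^{2}$
$y{\left(l \right)} = 2$ ($y{\left(l \right)} = \frac{2 l}{l} = 2$)
$y{\left(S{\left(Z{\left(H{\left(0 \right)},5 \right)} \right)} \right)} \left(-14\right) - 4 = 2 \left(-14\right) - 4 = -28 - 4 = -32$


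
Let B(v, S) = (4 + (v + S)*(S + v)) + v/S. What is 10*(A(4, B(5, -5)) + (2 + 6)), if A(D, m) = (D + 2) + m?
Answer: 170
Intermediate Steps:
B(v, S) = 4 + (S + v)**2 + v/S (B(v, S) = (4 + (S + v)*(S + v)) + v/S = (4 + (S + v)**2) + v/S = 4 + (S + v)**2 + v/S)
A(D, m) = 2 + D + m (A(D, m) = (2 + D) + m = 2 + D + m)
10*(A(4, B(5, -5)) + (2 + 6)) = 10*((2 + 4 + (4 + (-5 + 5)**2 + 5/(-5))) + (2 + 6)) = 10*((2 + 4 + (4 + 0**2 + 5*(-1/5))) + 8) = 10*((2 + 4 + (4 + 0 - 1)) + 8) = 10*((2 + 4 + 3) + 8) = 10*(9 + 8) = 10*17 = 170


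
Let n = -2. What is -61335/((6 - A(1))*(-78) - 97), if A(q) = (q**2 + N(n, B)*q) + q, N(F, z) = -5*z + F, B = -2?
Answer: -12267/43 ≈ -285.28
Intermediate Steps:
N(F, z) = F - 5*z
A(q) = q**2 + 9*q (A(q) = (q**2 + (-2 - 5*(-2))*q) + q = (q**2 + (-2 + 10)*q) + q = (q**2 + 8*q) + q = q**2 + 9*q)
-61335/((6 - A(1))*(-78) - 97) = -61335/((6 - (9 + 1))*(-78) - 97) = -61335/((6 - 10)*(-78) - 97) = -61335/(-4*(-78) - 97) = -61335/(312 - 97) = -61335/215 = -61335*1/215 = -12267/43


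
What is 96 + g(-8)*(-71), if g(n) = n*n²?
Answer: 36448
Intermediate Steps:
g(n) = n³
96 + g(-8)*(-71) = 96 + (-8)³*(-71) = 96 - 512*(-71) = 96 + 36352 = 36448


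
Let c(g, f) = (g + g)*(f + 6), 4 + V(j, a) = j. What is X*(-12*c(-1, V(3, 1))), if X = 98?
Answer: 11760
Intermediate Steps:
V(j, a) = -4 + j
c(g, f) = 2*g*(6 + f) (c(g, f) = (2*g)*(6 + f) = 2*g*(6 + f))
X*(-12*c(-1, V(3, 1))) = 98*(-24*(-1)*(6 + (-4 + 3))) = 98*(-24*(-1)*(6 - 1)) = 98*(-24*(-1)*5) = 98*(-12*(-10)) = 98*120 = 11760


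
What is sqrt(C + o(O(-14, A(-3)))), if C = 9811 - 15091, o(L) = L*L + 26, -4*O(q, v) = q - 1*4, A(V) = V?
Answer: I*sqrt(20935)/2 ≈ 72.345*I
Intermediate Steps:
O(q, v) = 1 - q/4 (O(q, v) = -(q - 1*4)/4 = -(q - 4)/4 = -(-4 + q)/4 = 1 - q/4)
o(L) = 26 + L**2 (o(L) = L**2 + 26 = 26 + L**2)
C = -5280
sqrt(C + o(O(-14, A(-3)))) = sqrt(-5280 + (26 + (1 - 1/4*(-14))**2)) = sqrt(-5280 + (26 + (1 + 7/2)**2)) = sqrt(-5280 + (26 + (9/2)**2)) = sqrt(-5280 + (26 + 81/4)) = sqrt(-5280 + 185/4) = sqrt(-20935/4) = I*sqrt(20935)/2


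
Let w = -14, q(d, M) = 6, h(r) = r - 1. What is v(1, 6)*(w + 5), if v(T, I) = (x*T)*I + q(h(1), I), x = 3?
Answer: -216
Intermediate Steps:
h(r) = -1 + r
v(T, I) = 6 + 3*I*T (v(T, I) = (3*T)*I + 6 = 3*I*T + 6 = 6 + 3*I*T)
v(1, 6)*(w + 5) = (6 + 3*6*1)*(-14 + 5) = (6 + 18)*(-9) = 24*(-9) = -216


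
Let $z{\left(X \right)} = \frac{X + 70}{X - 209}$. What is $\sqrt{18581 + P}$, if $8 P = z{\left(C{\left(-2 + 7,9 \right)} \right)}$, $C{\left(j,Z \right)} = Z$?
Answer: $\frac{\sqrt{29729521}}{40} \approx 136.31$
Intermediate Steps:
$z{\left(X \right)} = \frac{70 + X}{-209 + X}$
$P = - \frac{79}{1600}$ ($P = \frac{\frac{1}{-209 + 9} \left(70 + 9\right)}{8} = \frac{\frac{1}{-200} \cdot 79}{8} = \frac{\left(- \frac{1}{200}\right) 79}{8} = \frac{1}{8} \left(- \frac{79}{200}\right) = - \frac{79}{1600} \approx -0.049375$)
$\sqrt{18581 + P} = \sqrt{18581 - \frac{79}{1600}} = \sqrt{\frac{29729521}{1600}} = \frac{\sqrt{29729521}}{40}$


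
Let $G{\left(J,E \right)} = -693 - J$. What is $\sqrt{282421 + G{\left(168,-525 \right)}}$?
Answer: $2 \sqrt{70390} \approx 530.62$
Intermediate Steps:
$\sqrt{282421 + G{\left(168,-525 \right)}} = \sqrt{282421 - 861} = \sqrt{281560} = 2 \sqrt{70390}$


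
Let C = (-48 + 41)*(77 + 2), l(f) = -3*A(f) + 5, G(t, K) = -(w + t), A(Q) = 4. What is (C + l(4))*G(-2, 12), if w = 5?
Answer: 1680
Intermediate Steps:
G(t, K) = -5 - t (G(t, K) = -(5 + t) = -5 - t)
l(f) = -7 (l(f) = -3*4 + 5 = -12 + 5 = -7)
C = -553 (C = -7*79 = -553)
(C + l(4))*G(-2, 12) = (-553 - 7)*(-5 - 1*(-2)) = -560*(-5 + 2) = -560*(-3) = 1680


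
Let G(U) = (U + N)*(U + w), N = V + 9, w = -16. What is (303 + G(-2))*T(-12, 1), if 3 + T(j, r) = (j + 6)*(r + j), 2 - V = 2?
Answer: 11151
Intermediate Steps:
V = 0 (V = 2 - 1*2 = 2 - 2 = 0)
N = 9 (N = 0 + 9 = 9)
G(U) = (-16 + U)*(9 + U) (G(U) = (U + 9)*(U - 16) = (9 + U)*(-16 + U) = (-16 + U)*(9 + U))
T(j, r) = -3 + (6 + j)*(j + r) (T(j, r) = -3 + (j + 6)*(r + j) = -3 + (6 + j)*(j + r))
(303 + G(-2))*T(-12, 1) = (303 + (-144 + (-2)² - 7*(-2)))*(-3 + (-12)² + 6*(-12) + 6*1 - 12*1) = (303 + (-144 + 4 + 14))*(-3 + 144 - 72 + 6 - 12) = (303 - 126)*63 = 177*63 = 11151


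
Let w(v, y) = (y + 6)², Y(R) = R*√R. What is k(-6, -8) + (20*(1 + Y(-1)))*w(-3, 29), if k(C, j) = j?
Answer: 24492 - 24500*I ≈ 24492.0 - 24500.0*I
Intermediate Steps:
Y(R) = R^(3/2)
w(v, y) = (6 + y)²
k(-6, -8) + (20*(1 + Y(-1)))*w(-3, 29) = -8 + (20*(1 + (-1)^(3/2)))*(6 + 29)² = -8 + (20*(1 - I))*35² = -8 + (20 - 20*I)*1225 = -8 + (24500 - 24500*I) = 24492 - 24500*I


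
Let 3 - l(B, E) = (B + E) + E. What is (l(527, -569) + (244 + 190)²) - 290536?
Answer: -101566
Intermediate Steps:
l(B, E) = 3 - B - 2*E (l(B, E) = 3 - ((B + E) + E) = 3 - (B + 2*E) = 3 + (-B - 2*E) = 3 - B - 2*E)
(l(527, -569) + (244 + 190)²) - 290536 = ((3 - 1*527 - 2*(-569)) + (244 + 190)²) - 290536 = ((3 - 527 + 1138) + 434²) - 290536 = (614 + 188356) - 290536 = 188970 - 290536 = -101566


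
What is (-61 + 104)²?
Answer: 1849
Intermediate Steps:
(-61 + 104)² = 43² = 1849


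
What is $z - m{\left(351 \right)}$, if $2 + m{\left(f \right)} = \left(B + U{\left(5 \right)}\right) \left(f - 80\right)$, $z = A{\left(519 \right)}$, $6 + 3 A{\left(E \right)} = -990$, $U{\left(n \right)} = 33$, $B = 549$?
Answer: $-158052$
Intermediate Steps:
$A{\left(E \right)} = -332$ ($A{\left(E \right)} = -2 + \frac{1}{3} \left(-990\right) = -2 - 330 = -332$)
$z = -332$
$m{\left(f \right)} = -46562 + 582 f$ ($m{\left(f \right)} = -2 + \left(549 + 33\right) \left(f - 80\right) = -2 + 582 \left(-80 + f\right) = -2 + \left(-46560 + 582 f\right) = -46562 + 582 f$)
$z - m{\left(351 \right)} = -332 - \left(-46562 + 582 \cdot 351\right) = -332 - \left(-46562 + 204282\right) = -332 - 157720 = -158052$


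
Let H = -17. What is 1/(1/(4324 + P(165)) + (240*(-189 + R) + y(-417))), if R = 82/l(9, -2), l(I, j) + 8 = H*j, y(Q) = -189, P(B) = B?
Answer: -58357/2613931220 ≈ -2.2325e-5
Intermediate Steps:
l(I, j) = -8 - 17*j
R = 41/13 (R = 82/(-8 - 17*(-2)) = 82/(-8 + 34) = 82/26 = 82*(1/26) = 41/13 ≈ 3.1538)
1/(1/(4324 + P(165)) + (240*(-189 + R) + y(-417))) = 1/(1/(4324 + 165) + (240*(-189 + 41/13) - 189)) = 1/(1/4489 + (240*(-2416/13) - 189)) = 1/(1/4489 + (-579840/13 - 189)) = 1/(1/4489 - 582297/13) = 1/(-2613931220/58357) = -58357/2613931220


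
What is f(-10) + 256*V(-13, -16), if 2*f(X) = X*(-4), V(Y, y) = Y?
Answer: -3308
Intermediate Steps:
f(X) = -2*X (f(X) = (X*(-4))/2 = (-4*X)/2 = -2*X)
f(-10) + 256*V(-13, -16) = -2*(-10) + 256*(-13) = 20 - 3328 = -3308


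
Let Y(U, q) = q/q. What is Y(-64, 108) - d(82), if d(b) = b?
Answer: -81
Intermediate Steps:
Y(U, q) = 1
Y(-64, 108) - d(82) = 1 - 1*82 = 1 - 82 = -81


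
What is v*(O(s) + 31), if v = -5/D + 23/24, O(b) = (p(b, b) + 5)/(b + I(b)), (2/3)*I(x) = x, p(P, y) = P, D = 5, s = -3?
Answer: -461/360 ≈ -1.2806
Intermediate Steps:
I(x) = 3*x/2
O(b) = 2*(5 + b)/(5*b) (O(b) = (b + 5)/(b + 3*b/2) = (5 + b)/((5*b/2)) = (5 + b)*(2/(5*b)) = 2*(5 + b)/(5*b))
v = -1/24 (v = -5/5 + 23/24 = -5*1/5 + 23*(1/24) = -1 + 23/24 = -1/24 ≈ -0.041667)
v*(O(s) + 31) = -((2/5 + 2/(-3)) + 31)/24 = -((2/5 + 2*(-1/3)) + 31)/24 = -((2/5 - 2/3) + 31)/24 = -(-4/15 + 31)/24 = -1/24*461/15 = -461/360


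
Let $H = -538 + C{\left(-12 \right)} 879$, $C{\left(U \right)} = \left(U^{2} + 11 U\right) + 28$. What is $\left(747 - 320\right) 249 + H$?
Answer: $140945$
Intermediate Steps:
$C{\left(U \right)} = 28 + U^{2} + 11 U$
$H = 34622$ ($H = -538 + \left(28 + \left(-12\right)^{2} + 11 \left(-12\right)\right) 879 = -538 + \left(28 + 144 - 132\right) 879 = -538 + 40 \cdot 879 = -538 + 35160 = 34622$)
$\left(747 - 320\right) 249 + H = \left(747 - 320\right) 249 + 34622 = 427 \cdot 249 + 34622 = 106323 + 34622 = 140945$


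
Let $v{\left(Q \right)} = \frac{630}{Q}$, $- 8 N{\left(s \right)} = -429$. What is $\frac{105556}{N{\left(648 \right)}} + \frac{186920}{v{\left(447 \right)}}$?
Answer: $\frac{36743780}{273} \approx 1.3459 \cdot 10^{5}$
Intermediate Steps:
$N{\left(s \right)} = \frac{429}{8}$ ($N{\left(s \right)} = \left(- \frac{1}{8}\right) \left(-429\right) = \frac{429}{8}$)
$\frac{105556}{N{\left(648 \right)}} + \frac{186920}{v{\left(447 \right)}} = \frac{105556}{\frac{429}{8}} + \frac{186920}{630 \cdot \frac{1}{447}} = 105556 \cdot \frac{8}{429} + \frac{186920}{630 \cdot \frac{1}{447}} = \frac{76768}{39} + \frac{186920}{\frac{210}{149}} = \frac{76768}{39} + 186920 \cdot \frac{149}{210} = \frac{76768}{39} + \frac{2785108}{21} = \frac{36743780}{273}$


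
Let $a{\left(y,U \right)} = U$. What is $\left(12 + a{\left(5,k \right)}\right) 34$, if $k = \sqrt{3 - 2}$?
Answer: $442$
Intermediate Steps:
$k = 1$ ($k = \sqrt{1} = 1$)
$\left(12 + a{\left(5,k \right)}\right) 34 = \left(12 + 1\right) 34 = 13 \cdot 34 = 442$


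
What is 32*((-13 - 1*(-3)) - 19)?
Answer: -928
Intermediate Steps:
32*((-13 - 1*(-3)) - 19) = 32*((-13 + 3) - 19) = 32*(-10 - 19) = 32*(-29) = -928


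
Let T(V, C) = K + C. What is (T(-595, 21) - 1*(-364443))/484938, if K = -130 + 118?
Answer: 60742/80823 ≈ 0.75154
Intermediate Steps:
K = -12
T(V, C) = -12 + C
(T(-595, 21) - 1*(-364443))/484938 = ((-12 + 21) - 1*(-364443))/484938 = (9 + 364443)*(1/484938) = 364452*(1/484938) = 60742/80823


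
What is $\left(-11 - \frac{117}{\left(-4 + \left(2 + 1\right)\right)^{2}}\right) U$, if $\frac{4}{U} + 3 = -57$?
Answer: $\frac{128}{15} \approx 8.5333$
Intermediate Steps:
$U = - \frac{1}{15}$ ($U = \frac{4}{-3 - 57} = \frac{4}{-60} = 4 \left(- \frac{1}{60}\right) = - \frac{1}{15} \approx -0.066667$)
$\left(-11 - \frac{117}{\left(-4 + \left(2 + 1\right)\right)^{2}}\right) U = \left(-11 - \frac{117}{\left(-4 + \left(2 + 1\right)\right)^{2}}\right) \left(- \frac{1}{15}\right) = \left(-11 - \frac{117}{\left(-4 + 3\right)^{2}}\right) \left(- \frac{1}{15}\right) = \left(-11 - \frac{117}{\left(-1\right)^{2}}\right) \left(- \frac{1}{15}\right) = \left(-11 - \frac{117}{1}\right) \left(- \frac{1}{15}\right) = \left(-11 - 117\right) \left(- \frac{1}{15}\right) = \left(-128\right) \left(- \frac{1}{15}\right) = \frac{128}{15}$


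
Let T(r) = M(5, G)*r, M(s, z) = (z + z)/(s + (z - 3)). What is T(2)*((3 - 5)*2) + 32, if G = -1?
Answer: 48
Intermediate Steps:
M(s, z) = 2*z/(-3 + s + z) (M(s, z) = (2*z)/(s + (-3 + z)) = (2*z)/(-3 + s + z) = 2*z/(-3 + s + z))
T(r) = -2*r (T(r) = (2*(-1)/(-3 + 5 - 1))*r = (2*(-1)/1)*r = (2*(-1)*1)*r = -2*r)
T(2)*((3 - 5)*2) + 32 = (-2*2)*((3 - 5)*2) + 32 = -(-8)*2 + 32 = -4*(-4) + 32 = 16 + 32 = 48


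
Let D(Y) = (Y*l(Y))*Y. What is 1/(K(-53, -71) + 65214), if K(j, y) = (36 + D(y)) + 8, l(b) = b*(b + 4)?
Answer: 1/24045295 ≈ 4.1588e-8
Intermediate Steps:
l(b) = b*(4 + b)
D(Y) = Y³*(4 + Y) (D(Y) = (Y*(Y*(4 + Y)))*Y = (Y²*(4 + Y))*Y = Y³*(4 + Y))
K(j, y) = 44 + y³*(4 + y) (K(j, y) = (36 + y³*(4 + y)) + 8 = 44 + y³*(4 + y))
1/(K(-53, -71) + 65214) = 1/((44 + (-71)³*(4 - 71)) + 65214) = 1/((44 - 357911*(-67)) + 65214) = 1/((44 + 23980037) + 65214) = 1/(23980081 + 65214) = 1/24045295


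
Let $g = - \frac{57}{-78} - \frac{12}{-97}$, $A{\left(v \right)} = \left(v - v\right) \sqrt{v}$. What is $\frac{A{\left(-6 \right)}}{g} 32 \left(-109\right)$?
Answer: $0$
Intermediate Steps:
$A{\left(v \right)} = 0$ ($A{\left(v \right)} = 0 \sqrt{v} = 0$)
$g = \frac{2155}{2522}$ ($g = \left(-57\right) \left(- \frac{1}{78}\right) - - \frac{12}{97} = \frac{19}{26} + \frac{12}{97} = \frac{2155}{2522} \approx 0.85448$)
$\frac{A{\left(-6 \right)}}{g} 32 \left(-109\right) = \frac{0}{\frac{2155}{2522}} \cdot 32 \left(-109\right) = 0 \cdot \frac{2522}{2155} \cdot 32 \left(-109\right) = 0 \cdot 32 \left(-109\right) = 0 \left(-109\right) = 0$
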